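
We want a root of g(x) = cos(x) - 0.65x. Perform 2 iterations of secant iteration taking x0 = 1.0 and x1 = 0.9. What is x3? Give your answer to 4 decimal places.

g(1.0) = -0.109698, g(0.9) = 0.036610
x2 = 0.900000 − 0.036610·(0.900000 − 1.000000) / (0.036610 − (-0.109698)) = 0.900000 − (-0.003661)/(0.146308) = 0.925023
g(0.925023) = 0.000552
x3 = 0.925023 − 0.000552·(0.925023 − 0.900000) / (0.000552 − 0.036610) = 0.925023 − (0.000014)/(-0.036058) = 0.925406

0.9254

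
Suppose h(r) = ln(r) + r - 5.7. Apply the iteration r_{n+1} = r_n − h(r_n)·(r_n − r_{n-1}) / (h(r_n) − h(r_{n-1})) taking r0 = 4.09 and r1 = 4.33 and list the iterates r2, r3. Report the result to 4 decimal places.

h(4.09) = -0.201455, h(4.33) = 0.095568
r2 = 4.330000 − 0.095568·(4.330000 − 4.090000) / (0.095568 − (-0.201455)) = 4.330000 − (0.022936)/(0.297023) = 4.252780
h(4.252780) = 0.000352
r3 = 4.252780 − 0.000352·(4.252780 − 4.330000) / (0.000352 − 0.095568) = 4.252780 − (-0.000027)/(-0.095215) = 4.252494

4.2528, 4.2525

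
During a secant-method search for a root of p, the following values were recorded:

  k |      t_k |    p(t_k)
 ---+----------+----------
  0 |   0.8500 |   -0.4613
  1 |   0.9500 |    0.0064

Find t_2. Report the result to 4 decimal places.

t_2 = 0.9500 − 0.0064·(0.9500 − 0.8500) / (0.0064 − (-0.4613))
   = 0.9500 − (0.000640)/(0.467700) = 0.948632

0.9486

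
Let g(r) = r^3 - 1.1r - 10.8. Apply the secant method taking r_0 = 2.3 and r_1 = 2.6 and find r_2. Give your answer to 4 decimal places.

g(2.3) = -1.163000, g(2.6) = 3.916000
r_2 = 2.600000 − 3.916000·(2.600000 − 2.300000) / (3.916000 − (-1.163000)) = 2.600000 − (1.174800)/(5.079000) = 2.368695

2.3687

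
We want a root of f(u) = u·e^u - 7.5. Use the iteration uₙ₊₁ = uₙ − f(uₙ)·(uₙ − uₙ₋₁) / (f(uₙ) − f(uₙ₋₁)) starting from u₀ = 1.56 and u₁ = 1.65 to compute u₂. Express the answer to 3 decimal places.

1.566

f(1.56) = -0.07624, f(1.65) = 1.09152
u₂ = 1.65000 − 1.09152·(1.65000 − 1.56000) / (1.09152 − (-0.07624)) = 1.65000 − (0.09824)/(1.16776) = 1.56588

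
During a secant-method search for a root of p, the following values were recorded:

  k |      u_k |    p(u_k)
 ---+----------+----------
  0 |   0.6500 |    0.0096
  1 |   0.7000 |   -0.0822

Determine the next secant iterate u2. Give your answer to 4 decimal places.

u2 = 0.7000 − (-0.0822)·(0.7000 − 0.6500) / (-0.0822 − 0.0096)
   = 0.7000 − (-0.004110)/(-0.091800) = 0.655229

0.6552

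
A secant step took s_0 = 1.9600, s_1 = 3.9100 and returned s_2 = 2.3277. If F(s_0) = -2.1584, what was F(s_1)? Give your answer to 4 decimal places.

The secant line through (1.9600, -2.1584) and (3.9100, F(s_1)) crosses zero at s_2 = 2.3277.
So (1.9600, -2.1584), (3.9100, F(s_1)), (2.3277, 0) are collinear:
F(s_1) = -2.1584 · (3.9100 − 2.3277) / (1.9600 − 2.3277) = -2.1584 · (1.582300)/(-0.367700) = 9.288105

9.2881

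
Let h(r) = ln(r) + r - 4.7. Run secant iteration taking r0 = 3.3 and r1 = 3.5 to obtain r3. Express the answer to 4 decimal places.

h(3.3) = -0.206078, h(3.5) = 0.052763
r2 = 3.500000 − 0.052763·(3.500000 − 3.300000) / (0.052763 − (-0.206078)) = 3.500000 − (0.010553)/(0.258841) = 3.459231
h(3.459231) = 0.000278
r3 = 3.459231 − 0.000278·(3.459231 − 3.500000) / (0.000278 − 0.052763) = 3.459231 − (-0.000011)/(-0.052485) = 3.459016

3.4590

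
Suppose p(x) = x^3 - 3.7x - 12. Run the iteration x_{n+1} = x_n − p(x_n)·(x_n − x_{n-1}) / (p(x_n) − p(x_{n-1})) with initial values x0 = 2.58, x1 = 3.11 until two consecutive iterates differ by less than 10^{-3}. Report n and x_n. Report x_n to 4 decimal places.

n = 5, x_n = 2.8204

p(2.58) = -4.372488, p(3.11) = 6.573231
x2 = 3.110000 − 6.573231·(0.530000)/(10.945719) = 2.791719;  |Δ| = 0.318281
p(2.791719) = -0.571550
x3 = 2.791719 − (-0.571550)·(-0.318281)/(-7.144781) = 2.817180;  |Δ| = 0.025461
p(2.817180) = -0.065004
x4 = 2.817180 − (-0.065004)·(0.025461)/(0.506547) = 2.820448;  |Δ| = 0.003267
p(2.820448) = 0.000791
x5 = 2.820448 − 0.000791·(0.003267)/(0.065795) = 2.820408;  |Δ| = 0.000039
|x5 − x4| = 0.000039 < 10^{-3}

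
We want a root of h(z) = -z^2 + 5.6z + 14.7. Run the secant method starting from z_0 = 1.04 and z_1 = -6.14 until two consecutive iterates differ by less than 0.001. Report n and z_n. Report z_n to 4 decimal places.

h(1.04) = 19.442400, h(-6.14) = -57.383600
z_2 = -6.140000 − (-57.383600)·(-7.180000)/(-76.826000) = -0.777047;  |Δ| = 5.362953
h(-0.777047) = 9.744737
z_3 = -0.777047 − 9.744737·(5.362953)/(67.128337) = -1.555564;  |Δ| = 0.778517
h(-1.555564) = 3.569062
z_4 = -1.555564 − 3.569062·(-0.778517)/(-6.175674) = -2.005487;  |Δ| = 0.449923
h(-2.005487) = -0.552703
z_5 = -2.005487 − (-0.552703)·(-0.449923)/(-4.121766) = -1.945155;  |Δ| = 0.060332
h(-1.945155) = 0.023505
z_6 = -1.945155 − 0.023505·(0.060332)/(0.576208) = -1.947616;  |Δ| = 0.002461
h(-1.947616) = 0.000142
z_7 = -1.947616 − 0.000142·(-0.002461)/(-0.023362) = -1.947631;  |Δ| = 0.000015
|z_7 − z_6| = 0.000015 < 0.001

n = 7, z_n = -1.9476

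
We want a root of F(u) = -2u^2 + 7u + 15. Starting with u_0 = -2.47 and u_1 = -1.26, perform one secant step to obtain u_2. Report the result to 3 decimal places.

-1.468

F(-2.47) = -14.49180, F(-1.26) = 3.00480
u_2 = -1.26000 − 3.00480·(-1.26000 − (-2.47000)) / (3.00480 − (-14.49180)) = -1.26000 − (3.63581)/(17.49660) = -1.46780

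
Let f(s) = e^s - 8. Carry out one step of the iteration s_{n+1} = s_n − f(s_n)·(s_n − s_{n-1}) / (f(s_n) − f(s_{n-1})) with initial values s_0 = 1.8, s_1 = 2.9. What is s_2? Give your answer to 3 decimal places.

f(1.8) = -1.95035, f(2.9) = 10.17415
s_2 = 2.90000 − 10.17415·(2.90000 − 1.80000) / (10.17415 − (-1.95035)) = 2.90000 − (11.19156)/(12.12450) = 1.97695

1.977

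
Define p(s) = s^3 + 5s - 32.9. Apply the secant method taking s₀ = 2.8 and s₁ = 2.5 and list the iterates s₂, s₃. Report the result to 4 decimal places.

2.6830, 2.6898

p(2.8) = 3.052000, p(2.5) = -4.775000
s₂ = 2.500000 − (-4.775000)·(2.500000 − 2.800000) / (-4.775000 − 3.052000) = 2.500000 − (1.432500)/(-7.827000) = 2.683020
p(2.683020) = -0.170914
s₃ = 2.683020 − (-0.170914)·(2.683020 − 2.500000) / (-0.170914 − (-4.775000)) = 2.683020 − (-0.031281)/(4.604086) = 2.689814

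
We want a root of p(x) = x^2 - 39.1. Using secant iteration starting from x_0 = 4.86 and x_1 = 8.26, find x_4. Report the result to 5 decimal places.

6.25352

p(4.86) = -15.4804000, p(8.26) = 29.1276000
x_2 = 8.2600000 − 29.1276000·(8.2600000 − 4.8600000) / (29.1276000 − (-15.4804000)) = 8.2600000 − (99.0338400)/(44.6080000) = 6.0399085
p(6.0399085) = -2.6195049
x_3 = 6.0399085 − (-2.6195049)·(6.0399085 − 8.2600000) / (-2.6195049 − 29.1276000) = 6.0399085 − (5.8155404)/(-31.7471049) = 6.2230919
p(6.2230919) = -0.3731276
x_4 = 6.2230919 − (-0.3731276)·(6.2230919 − 6.0399085) / (-0.3731276 − (-2.6195049)) = 6.2230919 − (-0.0683508)/(2.2463773) = 6.2535190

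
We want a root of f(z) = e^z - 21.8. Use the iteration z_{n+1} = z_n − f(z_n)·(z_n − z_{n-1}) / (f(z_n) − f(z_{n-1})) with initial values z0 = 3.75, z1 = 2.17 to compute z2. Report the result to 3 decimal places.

2.780

f(3.75) = 20.72108, f(2.17) = -13.04172
z2 = 2.17000 − (-13.04172)·(2.17000 − 3.75000) / (-13.04172 − 20.72108) = 2.17000 − (20.60591)/(-33.76280) = 2.78031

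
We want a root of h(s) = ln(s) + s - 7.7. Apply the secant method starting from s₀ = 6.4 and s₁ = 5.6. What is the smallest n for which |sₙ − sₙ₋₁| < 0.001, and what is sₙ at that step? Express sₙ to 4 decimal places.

h(6.4) = 0.556298, h(5.6) = -0.377233
s₂ = 5.600000 − (-0.377233)·(-0.800000)/(-0.933531) = 5.923274;  |Δ| = 0.323274
h(5.923274) = 0.002164
s₃ = 5.923274 − 0.002164·(0.323274)/(0.379397) = 5.921431;  |Δ| = 0.001844
h(5.921431) = 0.000009
s₄ = 5.921431 − 0.000009·(-0.001844)/(-0.002155) = 5.921423;  |Δ| = 0.000008
|s₄ − s₃| = 0.000008 < 0.001

n = 4, sₙ = 5.9214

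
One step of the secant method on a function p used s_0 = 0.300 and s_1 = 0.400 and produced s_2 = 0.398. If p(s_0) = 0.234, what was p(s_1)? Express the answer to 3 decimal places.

-0.005

The secant line through (0.300, 0.234) and (0.400, p(s_1)) crosses zero at s_2 = 0.398.
So (0.300, 0.234), (0.400, p(s_1)), (0.398, 0) are collinear:
p(s_1) = 0.234 · (0.400 − 0.398) / (0.300 − 0.398) = 0.234 · (0.00200)/(-0.09800) = -0.00478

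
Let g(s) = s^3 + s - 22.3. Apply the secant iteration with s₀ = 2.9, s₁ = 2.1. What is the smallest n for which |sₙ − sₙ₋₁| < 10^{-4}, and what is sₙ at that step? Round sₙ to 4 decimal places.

n = 6, sₙ = 2.6964

g(2.9) = 4.989000, g(2.1) = -10.939000
s₂ = 2.100000 − (-10.939000)·(-0.800000)/(-15.928000) = 2.649422;  |Δ| = 0.549422
g(2.649422) = -1.053119
s₃ = 2.649422 − (-1.053119)·(0.549422)/(9.885881) = 2.707951;  |Δ| = 0.058529
g(2.707951) = 0.265352
s₄ = 2.707951 − 0.265352·(0.058529)/(1.318471) = 2.696172;  |Δ| = 0.011779
g(2.696172) = -0.004435
s₅ = 2.696172 − (-0.004435)·(-0.011779)/(-0.269787) = 2.696365;  |Δ| = 0.000194
g(2.696365) = -0.000018
s₆ = 2.696365 − (-0.000018)·(0.000194)/(0.004417) = 2.696366;  |Δ| = 0.000001
|s₆ − s₅| = 0.000001 < 10^{-4}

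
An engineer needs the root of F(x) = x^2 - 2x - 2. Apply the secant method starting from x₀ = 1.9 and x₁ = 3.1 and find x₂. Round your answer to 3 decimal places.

2.630

F(1.9) = -2.19000, F(3.1) = 1.41000
x₂ = 3.10000 − 1.41000·(3.10000 − 1.90000) / (1.41000 − (-2.19000)) = 3.10000 − (1.69200)/(3.60000) = 2.63000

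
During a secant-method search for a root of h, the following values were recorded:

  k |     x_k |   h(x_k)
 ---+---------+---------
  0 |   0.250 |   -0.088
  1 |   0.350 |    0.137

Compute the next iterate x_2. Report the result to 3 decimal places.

x_2 = 0.350 − 0.137·(0.350 − 0.250) / (0.137 − (-0.088))
   = 0.350 − (0.01370)/(0.22500) = 0.28911

0.289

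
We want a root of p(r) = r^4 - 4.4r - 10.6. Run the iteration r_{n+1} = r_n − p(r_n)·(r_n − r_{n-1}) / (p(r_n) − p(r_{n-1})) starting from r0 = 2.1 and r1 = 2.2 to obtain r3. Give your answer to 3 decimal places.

2.112

p(2.1) = -0.39190, p(2.2) = 3.14560
r2 = 2.20000 − 3.14560·(2.20000 − 2.10000) / (3.14560 − (-0.39190)) = 2.20000 − (0.31456)/(3.53750) = 2.11108
p(2.11108) = -0.02700
r3 = 2.11108 − (-0.02700)·(2.11108 − 2.20000) / (-0.02700 − 3.14560) = 2.11108 − (0.00240)/(-3.17260) = 2.11184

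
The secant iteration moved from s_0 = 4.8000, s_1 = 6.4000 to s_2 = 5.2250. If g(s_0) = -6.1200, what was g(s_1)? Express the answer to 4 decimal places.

The secant line through (4.8000, -6.1200) and (6.4000, g(s_1)) crosses zero at s_2 = 5.2250.
So (4.8000, -6.1200), (6.4000, g(s_1)), (5.2250, 0) are collinear:
g(s_1) = -6.1200 · (6.4000 − 5.2250) / (4.8000 − 5.2250) = -6.1200 · (1.175000)/(-0.425000) = 16.920000

16.9200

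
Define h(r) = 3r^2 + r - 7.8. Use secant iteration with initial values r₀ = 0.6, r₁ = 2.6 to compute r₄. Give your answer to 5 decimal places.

1.46178

h(0.6) = -6.1200000, h(2.6) = 15.0800000
r₂ = 2.6000000 − 15.0800000·(2.6000000 − 0.6000000) / (15.0800000 − (-6.1200000)) = 2.6000000 − (30.1600000)/(21.2000000) = 1.1773585
h(1.1773585) = -2.4641225
r₃ = 1.1773585 − (-2.4641225)·(1.1773585 − 2.6000000) / (-2.4641225 − 15.0800000) = 1.1773585 − (3.5055629)/(-17.5441225) = 1.3771726
h(1.3771726) = -0.7330145
r₄ = 1.3771726 − (-0.7330145)·(1.3771726 − 1.1773585) / (-0.7330145 − (-2.4641225)) = 1.3771726 − (-0.1464666)/(1.7311080) = 1.4617812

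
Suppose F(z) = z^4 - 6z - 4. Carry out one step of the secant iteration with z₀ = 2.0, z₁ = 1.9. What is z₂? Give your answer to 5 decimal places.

2.00000

F(2.0) = 0.0000000, F(1.9) = -2.3679000
z₂ = 1.9000000 − (-2.3679000)·(1.9000000 − 2.0000000) / (-2.3679000 − 0.0000000) = 1.9000000 − (0.2367900)/(-2.3679000) = 2.0000000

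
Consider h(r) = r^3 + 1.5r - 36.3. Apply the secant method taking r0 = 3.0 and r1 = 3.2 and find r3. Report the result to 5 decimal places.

h(3.0) = -4.8000000, h(3.2) = 1.2680000
r2 = 3.2000000 − 1.2680000·(3.2000000 − 3.0000000) / (1.2680000 − (-4.8000000)) = 3.2000000 − (0.2536000)/(6.0680000) = 3.1582070
h(3.1582070) = -0.0618760
r3 = 3.1582070 − (-0.0618760)·(3.1582070 − 3.2000000) / (-0.0618760 − 1.2680000) = 3.1582070 − (0.0025860)/(-1.3298760) = 3.1601515

3.16015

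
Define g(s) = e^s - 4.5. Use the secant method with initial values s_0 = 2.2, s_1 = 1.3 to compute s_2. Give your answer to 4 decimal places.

g(2.2) = 4.525013, g(1.3) = -0.830703
s_2 = 1.300000 − (-0.830703)·(1.300000 − 2.200000) / (-0.830703 − 4.525013) = 1.300000 − (0.747633)/(-5.355717) = 1.439595

1.4396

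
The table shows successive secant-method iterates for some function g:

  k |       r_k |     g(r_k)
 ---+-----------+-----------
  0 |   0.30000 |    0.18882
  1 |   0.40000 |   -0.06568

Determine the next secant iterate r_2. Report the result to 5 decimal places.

r_2 = 0.40000 − (-0.06568)·(0.40000 − 0.30000) / (-0.06568 − 0.18882)
   = 0.40000 − (-0.0065680)/(-0.2545000) = 0.3741925

0.37419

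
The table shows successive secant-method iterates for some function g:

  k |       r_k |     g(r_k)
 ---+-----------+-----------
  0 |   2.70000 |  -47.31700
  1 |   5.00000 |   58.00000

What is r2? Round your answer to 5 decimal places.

3.73335

r2 = 5.00000 − 58.00000·(5.00000 − 2.70000) / (58.00000 − (-47.31700))
   = 5.00000 − (133.4000000)/(105.3170000) = 3.7333479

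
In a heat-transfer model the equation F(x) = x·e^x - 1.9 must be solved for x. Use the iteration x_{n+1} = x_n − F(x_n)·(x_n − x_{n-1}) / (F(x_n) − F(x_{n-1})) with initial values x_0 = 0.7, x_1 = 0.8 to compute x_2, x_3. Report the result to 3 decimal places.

F(0.7) = -0.49037, F(0.8) = -0.11957
x_2 = 0.80000 − (-0.11957)·(0.80000 − 0.70000) / (-0.11957 − (-0.49037)) = 0.80000 − (-0.01196)/(0.37081) = 0.83225
F(0.83225) = 0.01289
x_3 = 0.83225 − 0.01289·(0.83225 − 0.80000) / (0.01289 − (-0.11957)) = 0.83225 − (0.00042)/(0.13246) = 0.82911

0.832, 0.829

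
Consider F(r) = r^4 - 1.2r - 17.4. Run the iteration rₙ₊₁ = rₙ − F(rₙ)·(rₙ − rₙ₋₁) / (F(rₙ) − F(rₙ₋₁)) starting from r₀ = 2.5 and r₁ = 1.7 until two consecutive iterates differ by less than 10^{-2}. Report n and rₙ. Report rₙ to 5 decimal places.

n = 5, rₙ = 2.11292

F(2.5) = 18.6625000, F(1.7) = -11.0879000
r₂ = 1.7000000 − (-11.0879000)·(-0.8000000)/(-29.7504000) = 1.9981580;  |Δ| = 0.2981580
F(1.9981580) = -3.8566520
r₃ = 1.9981580 − (-3.8566520)·(0.2981580)/(7.2312480) = 2.1571750;  |Δ| = 0.1590170
F(2.1571750) = 1.6655605
r₄ = 2.1571750 − 1.6655605·(0.1590170)/(5.5222125) = 2.1092137;  |Δ| = 0.0479613
F(2.1092137) = -0.1393896
r₅ = 2.1092137 − (-0.1393896)·(-0.0479613)/(-1.8049502) = 2.1129176;  |Δ| = 0.0037039
|r₅ − r₄| = 0.0037039 < 10^{-2}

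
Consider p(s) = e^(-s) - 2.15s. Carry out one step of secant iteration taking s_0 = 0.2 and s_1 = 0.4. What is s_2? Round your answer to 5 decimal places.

0.33441

p(0.2) = 0.3887308, p(0.4) = -0.1896800
s_2 = 0.4000000 − (-0.1896800)·(0.4000000 − 0.2000000) / (-0.1896800 − 0.3887308) = 0.4000000 − (-0.0379360)/(-0.5784107) = 0.3344134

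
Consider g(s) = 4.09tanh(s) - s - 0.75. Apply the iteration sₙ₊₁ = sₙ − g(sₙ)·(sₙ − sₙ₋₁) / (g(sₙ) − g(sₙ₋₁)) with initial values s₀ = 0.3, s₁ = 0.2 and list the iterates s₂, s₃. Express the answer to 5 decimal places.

0.25022, 0.24941

g(0.3) = 0.1414686, g(0.2) = -0.1427349
s₂ = 0.2000000 − (-0.1427349)·(0.2000000 − 0.3000000) / (-0.1427349 − 0.1414686) = 0.2000000 − (0.0142735)/(-0.2842035) = 0.2502228
g(0.2502228) = 0.0023510
s₃ = 0.2502228 − 0.0023510·(0.2502228 − 0.2000000) / (0.0023510 − (-0.1427349)) = 0.2502228 − (0.0001181)/(0.1450860) = 0.2494090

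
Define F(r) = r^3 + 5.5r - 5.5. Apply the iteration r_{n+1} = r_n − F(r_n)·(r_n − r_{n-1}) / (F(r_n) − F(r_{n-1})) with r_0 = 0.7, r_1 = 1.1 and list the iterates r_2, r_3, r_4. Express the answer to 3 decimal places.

F(0.7) = -1.30700, F(1.1) = 1.88100
r_2 = 1.10000 − 1.88100·(1.10000 − 0.70000) / (1.88100 − (-1.30700)) = 1.10000 − (0.75240)/(3.18800) = 0.86399
F(0.86399) = -0.10311
r_3 = 0.86399 − (-0.10311)·(0.86399 − 1.10000) / (-0.10311 − 1.88100) = 0.86399 − (0.02433)/(-1.98411) = 0.87625
F(0.87625) = -0.00779
r_4 = 0.87625 − (-0.00779)·(0.87625 − 0.86399) / (-0.00779 − (-0.10311)) = 0.87625 − (-0.00010)/(0.09531) = 0.87726

0.864, 0.876, 0.877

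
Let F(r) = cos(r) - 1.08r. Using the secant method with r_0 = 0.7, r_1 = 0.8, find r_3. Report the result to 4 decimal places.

0.7051

F(0.7) = 0.008842, F(0.8) = -0.167293
r_2 = 0.800000 − (-0.167293)·(0.800000 − 0.700000) / (-0.167293 − 0.008842) = 0.800000 − (-0.016729)/(-0.176135) = 0.705020
F(0.705020) = 0.000177
r_3 = 0.705020 − 0.000177·(0.705020 − 0.800000) / (0.000177 − (-0.167293)) = 0.705020 − (-0.000017)/(0.167470) = 0.705120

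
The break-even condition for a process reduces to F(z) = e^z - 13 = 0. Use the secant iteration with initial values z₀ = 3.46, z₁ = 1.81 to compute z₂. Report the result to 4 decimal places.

2.2522

F(3.46) = 18.816977, F(1.81) = -6.889553
z₂ = 1.810000 − (-6.889553)·(1.810000 − 3.460000) / (-6.889553 − 18.816977) = 1.810000 − (11.367762)/(-25.706529) = 2.252213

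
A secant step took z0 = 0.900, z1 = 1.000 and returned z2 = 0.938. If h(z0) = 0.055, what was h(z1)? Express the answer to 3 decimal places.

-0.090

The secant line through (0.900, 0.055) and (1.000, h(z1)) crosses zero at z2 = 0.938.
So (0.900, 0.055), (1.000, h(z1)), (0.938, 0) are collinear:
h(z1) = 0.055 · (1.000 − 0.938) / (0.900 − 0.938) = 0.055 · (0.06200)/(-0.03800) = -0.08974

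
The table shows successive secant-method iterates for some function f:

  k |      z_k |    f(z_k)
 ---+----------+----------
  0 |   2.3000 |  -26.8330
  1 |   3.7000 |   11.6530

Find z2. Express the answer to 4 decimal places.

3.2761

z2 = 3.7000 − 11.6530·(3.7000 − 2.3000) / (11.6530 − (-26.8330))
   = 3.7000 − (16.314200)/(38.486000) = 3.276100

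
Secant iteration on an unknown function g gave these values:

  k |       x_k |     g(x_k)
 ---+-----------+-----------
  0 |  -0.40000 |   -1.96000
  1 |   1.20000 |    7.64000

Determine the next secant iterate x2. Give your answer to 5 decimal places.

x2 = 1.20000 − 7.64000·(1.20000 − (-0.40000)) / (7.64000 − (-1.96000))
   = 1.20000 − (12.2240000)/(9.6000000) = -0.0733333

-0.07333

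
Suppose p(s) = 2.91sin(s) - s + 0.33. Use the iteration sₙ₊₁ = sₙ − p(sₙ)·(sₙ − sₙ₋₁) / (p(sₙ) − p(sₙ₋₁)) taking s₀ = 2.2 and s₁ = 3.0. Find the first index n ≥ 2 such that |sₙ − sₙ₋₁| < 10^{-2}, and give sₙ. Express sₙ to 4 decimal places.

p(2.2) = 0.482725, p(3.0) = -2.259341
s₂ = 3.000000 − (-2.259341)·(0.800000)/(-2.742065) = 2.340835;  |Δ| = 0.659165
p(2.340835) = 0.078206
s₃ = 2.340835 − 0.078206·(-0.659165)/(2.337547) = 2.362889;  |Δ| = 0.022053
p(2.362889) = 0.010972
s₄ = 2.362889 − 0.010972·(0.022053)/(-0.067234) = 2.366487;  |Δ| = 0.003599
|s₄ − s₃| = 0.003599 < 10^{-2}

n = 4, sₙ = 2.3665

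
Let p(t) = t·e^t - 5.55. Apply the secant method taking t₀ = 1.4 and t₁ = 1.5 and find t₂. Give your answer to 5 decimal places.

1.38782

p(1.4) = 0.1272800, p(1.5) = 1.1725336
t₂ = 1.5000000 − 1.1725336·(1.5000000 − 1.4000000) / (1.1725336 − 0.1272800) = 1.5000000 − (0.1172534)/(1.0452537) = 1.3878231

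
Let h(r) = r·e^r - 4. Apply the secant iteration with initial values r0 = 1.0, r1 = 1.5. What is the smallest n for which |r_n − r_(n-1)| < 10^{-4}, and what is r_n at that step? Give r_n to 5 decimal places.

n = 6, r_n = 1.20217

h(1.0) = -1.2817182, h(1.5) = 2.7225336
r2 = 1.5000000 − 2.7225336·(0.5000000)/(4.0042518) = 1.1600447;  |Δ| = 0.3399553
h(1.1600447) = -0.2993697
r3 = 1.1600447 − (-0.2993697)·(-0.3399553)/(-3.0219033) = 1.1937229;  |Δ| = 0.0336782
h(1.1937229) = -0.0615007
r4 = 1.1937229 − (-0.0615007)·(0.0336782)/(0.2378690) = 1.2024303;  |Δ| = 0.0087075
h(1.2024303) = 0.0019235
r5 = 1.2024303 − 0.0019235·(0.0087075)/(0.0634241) = 1.2021663;  |Δ| = 0.0002641
h(1.2021663) = -0.0000118
r6 = 1.2021663 − (-0.0000118)·(-0.0002641)/(-0.0019353) = 1.2021679;  |Δ| = 0.0000016
|r6 − r5| = 0.0000016 < 10^{-4}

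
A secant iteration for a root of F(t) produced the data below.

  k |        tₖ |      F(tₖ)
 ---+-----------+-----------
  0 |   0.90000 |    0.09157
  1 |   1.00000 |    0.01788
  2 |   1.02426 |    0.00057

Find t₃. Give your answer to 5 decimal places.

1.02506

t₃ = 1.02426 − 0.00057·(1.02426 − 1.00000) / (0.00057 − 0.01788)
   = 1.02426 − (0.0000138)/(-0.0173100) = 1.0250589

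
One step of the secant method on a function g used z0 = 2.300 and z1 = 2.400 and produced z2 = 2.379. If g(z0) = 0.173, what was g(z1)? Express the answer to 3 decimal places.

-0.046

The secant line through (2.300, 0.173) and (2.400, g(z1)) crosses zero at z2 = 2.379.
So (2.300, 0.173), (2.400, g(z1)), (2.379, 0) are collinear:
g(z1) = 0.173 · (2.400 − 2.379) / (2.300 − 2.379) = 0.173 · (0.02100)/(-0.07900) = -0.04599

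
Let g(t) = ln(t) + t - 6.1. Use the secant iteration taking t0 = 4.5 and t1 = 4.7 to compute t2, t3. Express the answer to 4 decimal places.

4.5788, 4.5786

g(4.5) = -0.095923, g(4.7) = 0.147563
t2 = 4.700000 − 0.147563·(4.700000 − 4.500000) / (0.147563 − (-0.095923)) = 4.700000 − (0.029513)/(0.243485) = 4.578791
g(4.578791) = 0.000226
t3 = 4.578791 − 0.000226·(4.578791 − 4.700000) / (0.000226 − 0.147563) = 4.578791 − (-0.000027)/(-0.147336) = 4.578605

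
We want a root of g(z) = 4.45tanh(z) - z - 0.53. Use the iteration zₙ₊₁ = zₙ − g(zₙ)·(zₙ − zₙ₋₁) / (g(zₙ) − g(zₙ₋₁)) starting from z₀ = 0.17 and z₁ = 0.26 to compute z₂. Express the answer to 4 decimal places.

0.1548

g(0.17) = 0.049296, g(0.26) = 0.341615
z₂ = 0.260000 − 0.341615·(0.260000 − 0.170000) / (0.341615 − 0.049296) = 0.260000 − (0.030745)/(0.292319) = 0.154823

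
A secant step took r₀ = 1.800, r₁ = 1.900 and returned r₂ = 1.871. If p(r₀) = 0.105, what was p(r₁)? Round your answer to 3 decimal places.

-0.043

The secant line through (1.800, 0.105) and (1.900, p(r₁)) crosses zero at r₂ = 1.871.
So (1.800, 0.105), (1.900, p(r₁)), (1.871, 0) are collinear:
p(r₁) = 0.105 · (1.900 − 1.871) / (1.800 − 1.871) = 0.105 · (0.02900)/(-0.07100) = -0.04289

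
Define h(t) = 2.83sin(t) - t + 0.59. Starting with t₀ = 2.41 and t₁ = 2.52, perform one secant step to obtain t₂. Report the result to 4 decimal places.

h(2.41) = 0.070597, h(2.52) = -0.282004
t₂ = 2.520000 − (-0.282004)·(2.520000 − 2.410000) / (-0.282004 − 0.070597) = 2.520000 − (-0.031020)/(-0.352602) = 2.432024

2.4320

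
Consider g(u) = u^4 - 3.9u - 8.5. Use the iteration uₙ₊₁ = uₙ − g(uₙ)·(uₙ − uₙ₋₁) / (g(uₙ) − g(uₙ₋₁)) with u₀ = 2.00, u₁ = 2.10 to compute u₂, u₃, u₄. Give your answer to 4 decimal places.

2.0098, 2.0105, 2.0106

g(2.00) = -0.300000, g(2.10) = 2.758100
u₂ = 2.100000 − 2.758100·(2.100000 − 2.000000) / (2.758100 − (-0.300000)) = 2.100000 − (0.275810)/(3.058100) = 2.009810
g(2.009810) = -0.022021
u₃ = 2.009810 − (-0.022021)·(2.009810 − 2.100000) / (-0.022021 − 2.758100) = 2.009810 − (0.001986)/(-2.780121) = 2.010524
g(2.010524) = -0.001596
u₄ = 2.010524 − (-0.001596)·(2.010524 − 2.009810) / (-0.001596 − (-0.022021)) = 2.010524 − (-0.000001)/(0.020425) = 2.010580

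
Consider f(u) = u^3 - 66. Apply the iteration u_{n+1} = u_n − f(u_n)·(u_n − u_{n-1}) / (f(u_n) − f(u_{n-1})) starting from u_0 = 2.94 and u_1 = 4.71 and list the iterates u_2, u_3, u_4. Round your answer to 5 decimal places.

3.84851, 4.01178, 4.04270

f(2.94) = -40.5878160, f(4.71) = 38.4871110
u_2 = 4.7100000 − 38.4871110·(4.7100000 − 2.9400000) / (38.4871110 − (-40.5878160)) = 4.7100000 − (68.1221865)/(79.0749270) = 3.8485109
f(3.8485109) = -8.9995653
u_3 = 3.8485109 − (-8.9995653)·(3.8485109 − 4.7100000) / (-8.9995653 − 38.4871110) = 3.8485109 − (7.7530272)/(-47.4866763) = 4.0117783
f(4.0117783) = -1.4329734
u_4 = 4.0117783 − (-1.4329734)·(4.0117783 − 3.8485109) / (-1.4329734 − (-8.9995653)) = 4.0117783 − (-0.2339579)/(7.5665919) = 4.0426982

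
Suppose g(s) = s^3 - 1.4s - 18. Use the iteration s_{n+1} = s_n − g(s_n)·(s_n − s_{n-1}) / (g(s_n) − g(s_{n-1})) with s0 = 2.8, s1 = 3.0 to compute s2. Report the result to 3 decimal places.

2.799

g(2.8) = 0.03200, g(3.0) = 4.80000
s2 = 3.00000 − 4.80000·(3.00000 − 2.80000) / (4.80000 − 0.03200) = 3.00000 − (0.96000)/(4.76800) = 2.79866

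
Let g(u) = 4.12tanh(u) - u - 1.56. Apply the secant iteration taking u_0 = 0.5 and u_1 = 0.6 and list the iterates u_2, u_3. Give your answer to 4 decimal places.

0.5748, 0.5733

g(0.5) = -0.156077, g(0.6) = 0.052644
u_2 = 0.600000 − 0.052644·(0.600000 − 0.500000) / (0.052644 − (-0.156077)) = 0.600000 − (0.005264)/(0.208722) = 0.574778
g(0.574778) = 0.002923
u_3 = 0.574778 − 0.002923·(0.574778 − 0.600000) / (0.002923 − 0.052644) = 0.574778 − (-0.000074)/(-0.049721) = 0.573295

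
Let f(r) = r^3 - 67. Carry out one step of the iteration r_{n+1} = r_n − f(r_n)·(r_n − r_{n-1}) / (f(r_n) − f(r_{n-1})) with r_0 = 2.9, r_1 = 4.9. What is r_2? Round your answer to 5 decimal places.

f(2.9) = -42.6110000, f(4.9) = 50.6490000
r_2 = 4.9000000 − 50.6490000·(4.9000000 − 2.9000000) / (50.6490000 − (-42.6110000)) = 4.9000000 − (101.2980000)/(93.2600000) = 3.8138109

3.81381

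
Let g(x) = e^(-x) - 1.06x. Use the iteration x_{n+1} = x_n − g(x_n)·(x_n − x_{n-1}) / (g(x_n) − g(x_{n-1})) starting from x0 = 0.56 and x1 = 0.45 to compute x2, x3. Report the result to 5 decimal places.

g(0.56) = -0.0223909, g(0.45) = 0.1606282
x2 = 0.4500000 − 0.1606282·(0.4500000 − 0.5600000) / (0.1606282 − (-0.0223909)) = 0.4500000 − (-0.0176691)/(0.1830191) = 0.5465424
g(0.5465424) = -0.0003868
x3 = 0.5465424 − (-0.0003868)·(0.5465424 − 0.4500000) / (-0.0003868 − 0.1606282) = 0.5465424 − (-0.0000373)/(-0.1610149) = 0.5463105

0.54654, 0.54631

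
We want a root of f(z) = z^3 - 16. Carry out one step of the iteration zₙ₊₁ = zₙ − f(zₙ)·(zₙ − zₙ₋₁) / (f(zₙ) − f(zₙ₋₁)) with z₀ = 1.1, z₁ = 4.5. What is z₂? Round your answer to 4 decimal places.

1.6554

f(1.1) = -14.669000, f(4.5) = 75.125000
z₂ = 4.500000 − 75.125000·(4.500000 − 1.100000) / (75.125000 − (-14.669000)) = 4.500000 − (255.425000)/(89.794000) = 1.655434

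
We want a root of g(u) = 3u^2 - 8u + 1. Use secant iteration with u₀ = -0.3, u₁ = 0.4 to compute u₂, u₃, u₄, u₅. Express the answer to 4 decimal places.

0.1766, 0.1257, 0.1316, 0.1315

g(-0.3) = 3.670000, g(0.4) = -1.720000
u₂ = 0.400000 − (-1.720000)·(0.400000 − (-0.300000)) / (-1.720000 − 3.670000) = 0.400000 − (-1.204000)/(-5.390000) = 0.176623
g(0.176623) = -0.319400
u₃ = 0.176623 − (-0.319400)·(0.176623 − 0.400000) / (-0.319400 − (-1.720000)) = 0.176623 − (0.071346)/(1.400600) = 0.125684
g(0.125684) = 0.041921
u₄ = 0.125684 − 0.041921·(0.125684 − 0.176623) / (0.041921 − (-0.319400)) = 0.125684 − (-0.002135)/(0.361320) = 0.131594
g(0.131594) = -0.000798
u₅ = 0.131594 − (-0.000798)·(0.131594 − 0.125684) / (-0.000798 − 0.041921) = 0.131594 − (-0.000005)/(-0.042719) = 0.131483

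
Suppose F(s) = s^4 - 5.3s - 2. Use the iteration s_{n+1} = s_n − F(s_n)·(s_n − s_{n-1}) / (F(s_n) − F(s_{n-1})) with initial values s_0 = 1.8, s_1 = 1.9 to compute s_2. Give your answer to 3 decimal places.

1.852

F(1.8) = -1.04240, F(1.9) = 0.96210
s_2 = 1.90000 − 0.96210·(1.90000 − 1.80000) / (0.96210 − (-1.04240)) = 1.90000 − (0.09621)/(2.00450) = 1.85200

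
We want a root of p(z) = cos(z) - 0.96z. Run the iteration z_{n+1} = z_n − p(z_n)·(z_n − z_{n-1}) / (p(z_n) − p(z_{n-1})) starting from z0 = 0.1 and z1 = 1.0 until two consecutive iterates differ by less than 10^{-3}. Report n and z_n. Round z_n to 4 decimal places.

n = 5, z_n = 0.7571

p(0.1) = 0.899004, p(1.0) = -0.419698
z2 = 1.000000 − (-0.419698)·(0.900000)/(-1.318702) = 0.713561;  |Δ| = 0.286439
p(0.713561) = 0.071018
z3 = 0.713561 − 0.071018·(-0.286439)/(0.490715) = 0.755015;  |Δ| = 0.041454
p(0.755015) = 0.003447
z4 = 0.755015 − 0.003447·(0.041454)/(-0.067571) = 0.757130;  |Δ| = 0.002115
p(0.757130) = -0.000034
z5 = 0.757130 − (-0.000034)·(0.002115)/(-0.003481) = 0.757109;  |Δ| = 0.000021
|z5 − z4| = 0.000021 < 10^{-3}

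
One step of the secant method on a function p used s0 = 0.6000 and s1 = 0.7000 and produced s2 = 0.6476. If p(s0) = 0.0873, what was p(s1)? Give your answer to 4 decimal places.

-0.0961

The secant line through (0.6000, 0.0873) and (0.7000, p(s1)) crosses zero at s2 = 0.6476.
So (0.6000, 0.0873), (0.7000, p(s1)), (0.6476, 0) are collinear:
p(s1) = 0.0873 · (0.7000 − 0.6476) / (0.6000 − 0.6476) = 0.0873 · (0.052400)/(-0.047600) = -0.096103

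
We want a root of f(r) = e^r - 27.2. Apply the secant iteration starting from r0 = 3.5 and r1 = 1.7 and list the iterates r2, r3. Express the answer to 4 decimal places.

3.1148, 3.5023

f(3.5) = 5.915452, f(1.7) = -21.726053
r2 = 1.700000 − (-21.726053)·(1.700000 − 3.500000) / (-21.726053 − 5.915452) = 1.700000 − (39.106895)/(-27.641505) = 3.114789
f(3.114789) = -4.671325
r3 = 3.114789 − (-4.671325)·(3.114789 − 1.700000) / (-4.671325 − (-21.726053)) = 3.114789 − (-6.608939)/(17.054727) = 3.502303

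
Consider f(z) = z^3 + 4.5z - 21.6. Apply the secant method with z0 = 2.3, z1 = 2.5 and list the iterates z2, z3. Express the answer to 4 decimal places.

f(2.3) = 0.917000, f(2.5) = 5.275000
z2 = 2.500000 − 5.275000·(2.500000 − 2.300000) / (5.275000 − 0.917000) = 2.500000 − (1.055000)/(4.358000) = 2.257916
f(2.257916) = 0.071904
z3 = 2.257916 − 0.071904·(2.257916 − 2.500000) / (0.071904 − 5.275000) = 2.257916 − (-0.017407)/(-5.203096) = 2.254571

2.2579, 2.2546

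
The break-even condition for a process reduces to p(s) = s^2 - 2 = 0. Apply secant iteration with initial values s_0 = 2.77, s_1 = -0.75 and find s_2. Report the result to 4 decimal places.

p(2.77) = 5.672900, p(-0.75) = -1.437500
s_2 = -0.750000 − (-1.437500)·(-0.750000 − 2.770000) / (-1.437500 − 5.672900) = -0.750000 − (5.060000)/(-7.110400) = -0.038366

-0.0384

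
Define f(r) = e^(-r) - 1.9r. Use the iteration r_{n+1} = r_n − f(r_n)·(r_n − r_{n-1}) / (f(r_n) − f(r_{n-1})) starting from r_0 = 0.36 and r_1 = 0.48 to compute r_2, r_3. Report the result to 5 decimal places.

f(0.36) = 0.0136763, f(0.48) = -0.2932166
r_2 = 0.4800000 − (-0.2932166)·(0.4800000 − 0.3600000) / (-0.2932166 − 0.0136763) = 0.4800000 − (-0.0351860)/(-0.3068929) = 0.3653477
f(0.3653477) = -0.0002052
r_3 = 0.3653477 − (-0.0002052)·(0.3653477 − 0.4800000) / (-0.0002052 − (-0.2932166)) = 0.3653477 − (0.0000235)/(0.2930114) = 0.3652674

0.36535, 0.36527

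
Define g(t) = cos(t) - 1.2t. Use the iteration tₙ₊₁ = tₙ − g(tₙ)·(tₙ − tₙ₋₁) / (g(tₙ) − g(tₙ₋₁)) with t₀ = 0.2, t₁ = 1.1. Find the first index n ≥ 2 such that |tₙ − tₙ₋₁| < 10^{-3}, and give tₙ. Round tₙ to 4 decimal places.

n = 5, tₙ = 0.6589

g(0.2) = 0.740067, g(1.1) = -0.866404
t₂ = 1.100000 − (-0.866404)·(0.900000)/(-1.606470) = 0.614611;  |Δ| = 0.485389
g(0.614611) = 0.079465
t₃ = 0.614611 − 0.079465·(-0.485389)/(0.945869) = 0.655390;  |Δ| = 0.040779
g(0.655390) = 0.006343
t₄ = 0.655390 − 0.006343·(0.040779)/(-0.073122) = 0.658927;  |Δ| = 0.003537
g(0.658927) = -0.000063
t₅ = 0.658927 − (-0.000063)·(0.003537)/(-0.006406) = 0.658892;  |Δ| = 0.000035
|t₅ − t₄| = 0.000035 < 10^{-3}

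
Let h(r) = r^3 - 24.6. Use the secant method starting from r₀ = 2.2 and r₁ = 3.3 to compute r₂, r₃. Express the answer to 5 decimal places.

2.80687, 2.89556

h(2.2) = -13.9520000, h(3.3) = 11.3370000
r₂ = 3.3000000 − 11.3370000·(3.3000000 − 2.2000000) / (11.3370000 − (-13.9520000)) = 3.3000000 − (12.4707000)/(25.2890000) = 2.8068726
h(2.8068726) = -2.4859605
r₃ = 2.8068726 − (-2.4859605)·(2.8068726 − 3.3000000) / (-2.4859605 − 11.3370000) = 2.8068726 − (1.2258953)/(-13.8229605) = 2.8955580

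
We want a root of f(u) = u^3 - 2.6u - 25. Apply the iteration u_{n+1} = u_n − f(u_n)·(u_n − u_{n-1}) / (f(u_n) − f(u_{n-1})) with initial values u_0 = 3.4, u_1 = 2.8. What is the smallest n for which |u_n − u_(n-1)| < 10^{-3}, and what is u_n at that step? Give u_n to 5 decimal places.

f(3.4) = 5.4640000, f(2.8) = -10.3280000
u_2 = 2.8000000 − (-10.3280000)·(-0.6000000)/(-15.7920000) = 3.1924012;  |Δ| = 0.3924012
f(3.1924012) = -0.7651239
u_3 = 3.1924012 − (-0.7651239)·(0.3924012)/(9.5628761) = 3.2237972;  |Δ| = 0.0313959
f(3.2237972) = 0.1226263
u_4 = 3.2237972 − 0.1226263·(0.0313959)/(0.8877502) = 3.2194604;  |Δ| = 0.0043368
f(3.2194604) = -0.0011307
u_5 = 3.2194604 − (-0.0011307)·(-0.0043368)/(-0.1237570) = 3.2195000;  |Δ| = 0.0000396
|u_5 − u_4| = 0.0000396 < 10^{-3}

n = 5, u_n = 3.21950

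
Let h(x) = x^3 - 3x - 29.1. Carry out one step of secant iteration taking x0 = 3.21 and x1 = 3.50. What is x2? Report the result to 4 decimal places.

h(3.21) = -5.653839, h(3.50) = 3.275000
x2 = 3.500000 − 3.275000·(3.500000 − 3.210000) / (3.275000 − (-5.653839)) = 3.500000 − (0.949750)/(8.928839) = 3.393631

3.3936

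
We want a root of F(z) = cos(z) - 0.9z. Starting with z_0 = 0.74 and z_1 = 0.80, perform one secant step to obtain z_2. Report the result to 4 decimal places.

0.7854

F(0.74) = 0.072469, F(0.80) = -0.023293
z_2 = 0.800000 − (-0.023293)·(0.800000 − 0.740000) / (-0.023293 − 0.072469) = 0.800000 − (-0.001398)/(-0.095762) = 0.785405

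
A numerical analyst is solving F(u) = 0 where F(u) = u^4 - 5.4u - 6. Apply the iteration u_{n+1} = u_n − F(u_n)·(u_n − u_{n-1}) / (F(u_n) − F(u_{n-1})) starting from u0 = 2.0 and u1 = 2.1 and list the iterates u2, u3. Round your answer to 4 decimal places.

2.0275, 2.0292

F(2.0) = -0.800000, F(2.1) = 2.108100
u2 = 2.100000 − 2.108100·(2.100000 − 2.000000) / (2.108100 − (-0.800000)) = 2.100000 − (0.210810)/(2.908100) = 2.027509
F(2.027509) = -0.049921
u3 = 2.027509 − (-0.049921)·(2.027509 − 2.100000) / (-0.049921 − 2.108100) = 2.027509 − (0.003619)/(-2.158021) = 2.029186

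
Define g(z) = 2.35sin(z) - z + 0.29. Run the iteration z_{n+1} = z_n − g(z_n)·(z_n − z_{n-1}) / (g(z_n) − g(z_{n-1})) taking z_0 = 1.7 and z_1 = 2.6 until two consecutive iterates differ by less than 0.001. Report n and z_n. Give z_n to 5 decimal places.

n = 5, z_n = 2.19578

g(1.7) = 0.9204123, g(2.6) = -1.0985718
z_2 = 2.6000000 − (-1.0985718)·(0.9000000)/(-2.0189841) = 2.1102910;  |Δ| = 0.4897090
g(2.1102910) = 0.1959346
z_3 = 2.1102910 − 0.1959346·(-0.4897090)/(1.2945064) = 2.1844127;  |Δ| = 0.0741216
g(2.1844127) = 0.0268791
z_4 = 2.1844127 − 0.0268791·(0.0741216)/(-0.1690555) = 2.1961977;  |Δ| = 0.0117850
g(2.1961977) = -0.0009864
z_5 = 2.1961977 − (-0.0009864)·(0.0117850)/(-0.0278655) = 2.1957805;  |Δ| = 0.0004172
|z_5 − z_4| = 0.0004172 < 0.001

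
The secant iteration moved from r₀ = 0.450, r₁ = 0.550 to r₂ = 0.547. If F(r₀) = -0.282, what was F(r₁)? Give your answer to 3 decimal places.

0.009

The secant line through (0.450, -0.282) and (0.550, F(r₁)) crosses zero at r₂ = 0.547.
So (0.450, -0.282), (0.550, F(r₁)), (0.547, 0) are collinear:
F(r₁) = -0.282 · (0.550 − 0.547) / (0.450 − 0.547) = -0.282 · (0.00300)/(-0.09700) = 0.00872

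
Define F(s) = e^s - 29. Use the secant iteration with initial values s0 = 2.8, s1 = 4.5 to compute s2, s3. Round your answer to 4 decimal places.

3.0901, 3.2356

F(2.8) = -12.555353, F(4.5) = 61.017131
s2 = 4.500000 − 61.017131·(4.500000 − 2.800000) / (61.017131 − (-12.555353)) = 4.500000 − (103.729123)/(73.572485) = 3.090110
F(3.090110) = -7.020508
s3 = 3.090110 − (-7.020508)·(3.090110 − 4.500000) / (-7.020508 − 61.017131) = 3.090110 − (9.898146)/(-68.037640) = 3.235590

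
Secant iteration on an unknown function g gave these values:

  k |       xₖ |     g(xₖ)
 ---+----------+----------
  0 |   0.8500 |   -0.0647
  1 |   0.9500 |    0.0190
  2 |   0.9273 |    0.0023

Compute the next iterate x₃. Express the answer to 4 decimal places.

x₃ = 0.9273 − 0.0023·(0.9273 − 0.9500) / (0.0023 − 0.0190)
   = 0.9273 − (-0.000052)/(-0.016700) = 0.924174

0.9242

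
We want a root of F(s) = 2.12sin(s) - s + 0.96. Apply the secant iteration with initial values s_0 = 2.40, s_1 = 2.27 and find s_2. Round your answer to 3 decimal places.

2.397

F(2.40) = -0.00802, F(2.27) = 0.31255
s_2 = 2.27000 − 0.31255·(2.27000 − 2.40000) / (0.31255 − (-0.00802)) = 2.27000 − (-0.04063)/(0.32057) = 2.39675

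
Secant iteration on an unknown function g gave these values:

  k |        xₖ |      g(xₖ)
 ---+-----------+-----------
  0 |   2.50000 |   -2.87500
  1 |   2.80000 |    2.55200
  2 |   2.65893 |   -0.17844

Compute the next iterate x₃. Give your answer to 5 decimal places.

x₃ = 2.65893 − (-0.17844)·(2.65893 − 2.80000) / (-0.17844 − 2.55200)
   = 2.65893 − (0.0251725)/(-2.7304400) = 2.6681492

2.66815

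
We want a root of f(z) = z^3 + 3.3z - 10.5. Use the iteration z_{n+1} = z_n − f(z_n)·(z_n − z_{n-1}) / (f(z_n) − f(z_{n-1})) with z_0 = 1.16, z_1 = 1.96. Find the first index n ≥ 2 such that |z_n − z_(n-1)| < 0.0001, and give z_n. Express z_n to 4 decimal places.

n = 6, z_n = 1.6981

f(1.16) = -5.111104, f(1.96) = 3.497536
z_2 = 1.960000 − 3.497536·(0.800000)/(8.608640) = 1.634974;  |Δ| = 0.325026
f(1.634974) = -0.734067
z_3 = 1.634974 − (-0.734067)·(-0.325026)/(-4.231603) = 1.691357;  |Δ| = 0.056383
f(1.691357) = -0.080071
z_4 = 1.691357 − (-0.080071)·(0.056383)/(0.653996) = 1.698261;  |Δ| = 0.006903
f(1.698261) = 0.002195
z_5 = 1.698261 − 0.002195·(0.006903)/(0.082267) = 1.698076;  |Δ| = 0.000184
f(1.698076) = -0.000006
z_6 = 1.698076 − (-0.000006)·(-0.000184)/(-0.002201) = 1.698077;  |Δ| = 0.000001
|z_6 − z_5| = 0.000001 < 0.0001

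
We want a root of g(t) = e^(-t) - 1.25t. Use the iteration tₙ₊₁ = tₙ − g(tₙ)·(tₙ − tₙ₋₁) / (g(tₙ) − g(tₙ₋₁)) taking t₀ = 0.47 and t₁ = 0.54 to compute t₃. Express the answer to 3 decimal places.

g(0.47) = 0.03750, g(0.54) = -0.09225
t₂ = 0.54000 − (-0.09225)·(0.54000 − 0.47000) / (-0.09225 − 0.03750) = 0.54000 − (-0.00646)/(-0.12975) = 0.49023
g(0.49023) = -0.00031
t₃ = 0.49023 − (-0.00031)·(0.49023 − 0.54000) / (-0.00031 − (-0.09225)) = 0.49023 − (0.00002)/(0.09195) = 0.49007

0.490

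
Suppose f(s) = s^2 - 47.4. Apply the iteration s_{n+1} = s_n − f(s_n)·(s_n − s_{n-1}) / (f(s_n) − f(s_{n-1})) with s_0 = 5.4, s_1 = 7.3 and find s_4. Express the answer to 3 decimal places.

f(5.4) = -18.24000, f(7.3) = 5.89000
s_2 = 7.30000 − 5.89000·(7.30000 − 5.40000) / (5.89000 − (-18.24000)) = 7.30000 − (11.19100)/(24.13000) = 6.83622
f(6.83622) = -0.66609
s_3 = 6.83622 − (-0.66609)·(6.83622 − 7.30000) / (-0.66609 − 5.89000) = 6.83622 − (0.30892)/(-6.55609) = 6.88334
f(6.88334) = -0.01963
s_4 = 6.88334 − (-0.01963)·(6.88334 − 6.83622) / (-0.01963 − (-0.66609)) = 6.88334 − (-0.00093)/(0.64646) = 6.88477

6.885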